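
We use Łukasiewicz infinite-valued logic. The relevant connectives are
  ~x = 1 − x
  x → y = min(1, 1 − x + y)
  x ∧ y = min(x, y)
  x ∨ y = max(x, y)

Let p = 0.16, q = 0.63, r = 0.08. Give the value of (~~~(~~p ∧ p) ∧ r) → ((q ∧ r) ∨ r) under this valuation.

1.00

~p = 1 − 0.16 = 0.84
~~p = 1 − 0.84 = 0.16
~~p ∧ p = min(0.16, 0.16) = 0.16
~(~~p ∧ p) = 1 − 0.16 = 0.84
~~(~~p ∧ p) = 1 − 0.84 = 0.16
~~~(~~p ∧ p) = 1 − 0.16 = 0.84
~~~(~~p ∧ p) ∧ r = min(0.84, 0.08) = 0.08
q ∧ r = min(0.63, 0.08) = 0.08
(q ∧ r) ∨ r = max(0.08, 0.08) = 0.08
(~~~(~~p ∧ p) ∧ r) → ((q ∧ r) ∨ r) = min(1, 1 − 0.08 + 0.08) = min(1, 1.00) = 1.00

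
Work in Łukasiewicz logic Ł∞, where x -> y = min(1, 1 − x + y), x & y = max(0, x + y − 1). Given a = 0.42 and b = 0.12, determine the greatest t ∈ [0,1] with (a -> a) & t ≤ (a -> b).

a -> a = min(1, 1 − 0.42 + 0.42) = min(1, 1.00) = 1.00
So the left factor is a -> a = 1.00.
a -> b = min(1, 1 − 0.42 + 0.12) = min(1, 0.70) = 0.70
So the right-hand bound is a -> b = 0.70.
The residuum of the Łukasiewicz t-norm gives the supremum: min(1, 1 − 1.00 + 0.70).
1 − 1.00 + 0.70 = 0.70, so t = min(1, 0.70) = 0.70.
Check: 1.00 & 0.70 = max(0, 0.70) = 0.70 ≤ 0.70.

0.70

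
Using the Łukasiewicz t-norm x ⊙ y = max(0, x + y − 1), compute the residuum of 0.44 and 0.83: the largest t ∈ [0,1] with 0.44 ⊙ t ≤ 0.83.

1.00

The residuum of the Łukasiewicz t-norm gives the supremum: min(1, 1 − 0.44 + 0.83).
1 − 0.44 + 0.83 = 1.39, so t = min(1, 1.39) = 1.00.
Check: 0.44 ⊙ 1.00 = max(0, 0.44) = 0.44 ≤ 0.83.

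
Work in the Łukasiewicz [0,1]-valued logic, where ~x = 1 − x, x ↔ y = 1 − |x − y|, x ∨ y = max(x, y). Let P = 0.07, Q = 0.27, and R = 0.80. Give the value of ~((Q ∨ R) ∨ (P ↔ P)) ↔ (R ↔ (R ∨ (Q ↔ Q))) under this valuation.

0.20

Q ∨ R = max(0.27, 0.80) = 0.80
P ↔ P = 1 − |0.07 − 0.07| = 1 − 0.00 = 1.00
(Q ∨ R) ∨ (P ↔ P) = max(0.80, 1.00) = 1.00
~((Q ∨ R) ∨ (P ↔ P)) = 1 − 1.00 = 0.00
Q ↔ Q = 1 − |0.27 − 0.27| = 1 − 0.00 = 1.00
R ∨ (Q ↔ Q) = max(0.80, 1.00) = 1.00
R ↔ (R ∨ (Q ↔ Q)) = 1 − |0.80 − 1.00| = 1 − 0.20 = 0.80
~((Q ∨ R) ∨ (P ↔ P)) ↔ (R ↔ (R ∨ (Q ↔ Q))) = 1 − |0.00 − 0.80| = 1 − 0.80 = 0.20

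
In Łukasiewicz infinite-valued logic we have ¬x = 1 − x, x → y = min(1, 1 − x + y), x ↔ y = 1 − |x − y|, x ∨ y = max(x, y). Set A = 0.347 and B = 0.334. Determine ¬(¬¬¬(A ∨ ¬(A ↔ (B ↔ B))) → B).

0.013

B ↔ B = 1 − |0.334 − 0.334| = 1 − 0.000 = 1.000
A ↔ (B ↔ B) = 1 − |0.347 − 1.000| = 1 − 0.653 = 0.347
¬(A ↔ (B ↔ B)) = 1 − 0.347 = 0.653
A ∨ ¬(A ↔ (B ↔ B)) = max(0.347, 0.653) = 0.653
¬(A ∨ ¬(A ↔ (B ↔ B))) = 1 − 0.653 = 0.347
¬¬(A ∨ ¬(A ↔ (B ↔ B))) = 1 − 0.347 = 0.653
¬¬¬(A ∨ ¬(A ↔ (B ↔ B))) = 1 − 0.653 = 0.347
¬¬¬(A ∨ ¬(A ↔ (B ↔ B))) → B = min(1, 1 − 0.347 + 0.334) = min(1, 0.987) = 0.987
¬(¬¬¬(A ∨ ¬(A ↔ (B ↔ B))) → B) = 1 − 0.987 = 0.013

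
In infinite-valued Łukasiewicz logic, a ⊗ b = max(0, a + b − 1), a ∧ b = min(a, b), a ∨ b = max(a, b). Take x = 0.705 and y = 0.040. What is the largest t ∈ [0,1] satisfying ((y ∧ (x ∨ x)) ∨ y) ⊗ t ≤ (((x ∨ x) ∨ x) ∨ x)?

1.000

x ∨ x = max(0.705, 0.705) = 0.705
y ∧ (x ∨ x) = min(0.040, 0.705) = 0.040
(y ∧ (x ∨ x)) ∨ y = max(0.040, 0.040) = 0.040
So the left factor is (y ∧ (x ∨ x)) ∨ y = 0.040.
(x ∨ x) ∨ x = max(0.705, 0.705) = 0.705
((x ∨ x) ∨ x) ∨ x = max(0.705, 0.705) = 0.705
So the right-hand bound is ((x ∨ x) ∨ x) ∨ x = 0.705.
The residuum of the Łukasiewicz t-norm gives the supremum: min(1, 1 − 0.040 + 0.705).
1 − 0.040 + 0.705 = 1.665, so t = min(1, 1.665) = 1.000.
Check: 0.040 ⊗ 1.000 = max(0, 0.040) = 0.040 ≤ 0.705.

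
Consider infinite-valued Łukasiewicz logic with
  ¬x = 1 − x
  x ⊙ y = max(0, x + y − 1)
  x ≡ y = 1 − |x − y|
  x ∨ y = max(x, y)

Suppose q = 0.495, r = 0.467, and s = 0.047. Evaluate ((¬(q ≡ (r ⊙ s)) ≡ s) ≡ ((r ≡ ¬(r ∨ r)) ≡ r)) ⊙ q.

0.476

r ⊙ s = max(0, 0.467 + 0.047 − 1) = max(0, -0.486) = 0.000
q ≡ (r ⊙ s) = 1 − |0.495 − 0.000| = 1 − 0.495 = 0.505
¬(q ≡ (r ⊙ s)) = 1 − 0.505 = 0.495
¬(q ≡ (r ⊙ s)) ≡ s = 1 − |0.495 − 0.047| = 1 − 0.448 = 0.552
r ∨ r = max(0.467, 0.467) = 0.467
¬(r ∨ r) = 1 − 0.467 = 0.533
r ≡ ¬(r ∨ r) = 1 − |0.467 − 0.533| = 1 − 0.066 = 0.934
(r ≡ ¬(r ∨ r)) ≡ r = 1 − |0.934 − 0.467| = 1 − 0.467 = 0.533
(¬(q ≡ (r ⊙ s)) ≡ s) ≡ ((r ≡ ¬(r ∨ r)) ≡ r) = 1 − |0.552 − 0.533| = 1 − 0.019 = 0.981
((¬(q ≡ (r ⊙ s)) ≡ s) ≡ ((r ≡ ¬(r ∨ r)) ≡ r)) ⊙ q = max(0, 0.981 + 0.495 − 1) = max(0, 0.476) = 0.476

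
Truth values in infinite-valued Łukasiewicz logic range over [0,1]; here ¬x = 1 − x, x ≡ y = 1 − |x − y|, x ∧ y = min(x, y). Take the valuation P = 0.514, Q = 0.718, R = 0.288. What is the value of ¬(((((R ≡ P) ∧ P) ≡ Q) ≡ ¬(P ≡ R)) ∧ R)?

0.712

R ≡ P = 1 − |0.288 − 0.514| = 1 − 0.226 = 0.774
(R ≡ P) ∧ P = min(0.774, 0.514) = 0.514
((R ≡ P) ∧ P) ≡ Q = 1 − |0.514 − 0.718| = 1 − 0.204 = 0.796
P ≡ R = 1 − |0.514 − 0.288| = 1 − 0.226 = 0.774
¬(P ≡ R) = 1 − 0.774 = 0.226
(((R ≡ P) ∧ P) ≡ Q) ≡ ¬(P ≡ R) = 1 − |0.796 − 0.226| = 1 − 0.570 = 0.430
((((R ≡ P) ∧ P) ≡ Q) ≡ ¬(P ≡ R)) ∧ R = min(0.430, 0.288) = 0.288
¬(((((R ≡ P) ∧ P) ≡ Q) ≡ ¬(P ≡ R)) ∧ R) = 1 − 0.288 = 0.712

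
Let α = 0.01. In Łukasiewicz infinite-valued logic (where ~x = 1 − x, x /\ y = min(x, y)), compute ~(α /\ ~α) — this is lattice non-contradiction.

~α = 1 − 0.01 = 0.99
α /\ ~α = min(0.01, 0.99) = 0.01
~(α /\ ~α) = 1 − 0.01 = 0.99
(The value 0.99 < 1 shows this instance is not satisfied; not a Ł∞-tautology — its value is 1 − min(a, 1−a).)

0.99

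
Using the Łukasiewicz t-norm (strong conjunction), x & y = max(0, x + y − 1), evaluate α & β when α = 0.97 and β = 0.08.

α & β = max(0, 0.97 + 0.08 − 1) = max(0, 0.05) = 0.05
For comparison, the Gödel (minimum) t-norm min(x, y) would give 0.08.

0.05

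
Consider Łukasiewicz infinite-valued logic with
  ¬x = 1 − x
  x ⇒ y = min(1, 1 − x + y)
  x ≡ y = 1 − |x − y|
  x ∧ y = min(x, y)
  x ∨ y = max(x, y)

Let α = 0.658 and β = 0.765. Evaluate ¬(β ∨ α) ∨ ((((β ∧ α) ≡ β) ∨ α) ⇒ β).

0.872

β ∨ α = max(0.765, 0.658) = 0.765
¬(β ∨ α) = 1 − 0.765 = 0.235
β ∧ α = min(0.765, 0.658) = 0.658
(β ∧ α) ≡ β = 1 − |0.658 − 0.765| = 1 − 0.107 = 0.893
((β ∧ α) ≡ β) ∨ α = max(0.893, 0.658) = 0.893
(((β ∧ α) ≡ β) ∨ α) ⇒ β = min(1, 1 − 0.893 + 0.765) = min(1, 0.872) = 0.872
¬(β ∨ α) ∨ ((((β ∧ α) ≡ β) ∨ α) ⇒ β) = max(0.235, 0.872) = 0.872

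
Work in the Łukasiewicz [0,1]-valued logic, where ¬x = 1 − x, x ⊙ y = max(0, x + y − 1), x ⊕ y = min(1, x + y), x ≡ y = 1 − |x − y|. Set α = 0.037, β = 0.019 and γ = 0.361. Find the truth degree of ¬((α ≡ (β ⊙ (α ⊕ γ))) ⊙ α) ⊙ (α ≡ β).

0.982

α ⊕ γ = min(1, 0.037 + 0.361) = min(1, 0.398) = 0.398
β ⊙ (α ⊕ γ) = max(0, 0.019 + 0.398 − 1) = max(0, -0.583) = 0.000
α ≡ (β ⊙ (α ⊕ γ)) = 1 − |0.037 − 0.000| = 1 − 0.037 = 0.963
(α ≡ (β ⊙ (α ⊕ γ))) ⊙ α = max(0, 0.963 + 0.037 − 1) = max(0, 0.000) = 0.000
¬((α ≡ (β ⊙ (α ⊕ γ))) ⊙ α) = 1 − 0.000 = 1.000
α ≡ β = 1 − |0.037 − 0.019| = 1 − 0.018 = 0.982
¬((α ≡ (β ⊙ (α ⊕ γ))) ⊙ α) ⊙ (α ≡ β) = max(0, 1.000 + 0.982 − 1) = max(0, 0.982) = 0.982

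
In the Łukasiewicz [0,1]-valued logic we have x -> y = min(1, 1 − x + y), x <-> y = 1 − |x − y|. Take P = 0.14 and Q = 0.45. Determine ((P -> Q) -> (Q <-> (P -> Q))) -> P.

P -> Q = min(1, 1 − 0.14 + 0.45) = min(1, 1.31) = 1.00
Q <-> (P -> Q) = 1 − |0.45 − 1.00| = 1 − 0.55 = 0.45
(P -> Q) -> (Q <-> (P -> Q)) = min(1, 1 − 1.00 + 0.45) = min(1, 0.45) = 0.45
((P -> Q) -> (Q <-> (P -> Q))) -> P = min(1, 1 − 0.45 + 0.14) = min(1, 0.69) = 0.69

0.69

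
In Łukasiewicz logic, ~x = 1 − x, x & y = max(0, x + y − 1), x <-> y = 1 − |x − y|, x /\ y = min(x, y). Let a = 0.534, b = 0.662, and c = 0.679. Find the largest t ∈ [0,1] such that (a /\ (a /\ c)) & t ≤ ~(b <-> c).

a /\ c = min(0.534, 0.679) = 0.534
a /\ (a /\ c) = min(0.534, 0.534) = 0.534
So the left factor is a /\ (a /\ c) = 0.534.
b <-> c = 1 − |0.662 − 0.679| = 1 − 0.017 = 0.983
~(b <-> c) = 1 − 0.983 = 0.017
So the right-hand bound is ~(b <-> c) = 0.017.
The residuum of the Łukasiewicz t-norm gives the supremum: min(1, 1 − 0.534 + 0.017).
1 − 0.534 + 0.017 = 0.483, so t = min(1, 0.483) = 0.483.
Check: 0.534 & 0.483 = max(0, 0.017) = 0.017 ≤ 0.017.

0.483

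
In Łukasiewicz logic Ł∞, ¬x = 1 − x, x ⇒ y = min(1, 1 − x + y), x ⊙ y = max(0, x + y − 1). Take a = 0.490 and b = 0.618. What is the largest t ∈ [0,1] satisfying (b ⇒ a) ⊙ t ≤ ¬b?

0.510

b ⇒ a = min(1, 1 − 0.618 + 0.490) = min(1, 0.872) = 0.872
So the left factor is b ⇒ a = 0.872.
¬b = 1 − 0.618 = 0.382
So the right-hand bound is ¬b = 0.382.
The residuum of the Łukasiewicz t-norm gives the supremum: min(1, 1 − 0.872 + 0.382).
1 − 0.872 + 0.382 = 0.510, so t = min(1, 0.510) = 0.510.
Check: 0.872 ⊙ 0.510 = max(0, 0.382) = 0.382 ≤ 0.382.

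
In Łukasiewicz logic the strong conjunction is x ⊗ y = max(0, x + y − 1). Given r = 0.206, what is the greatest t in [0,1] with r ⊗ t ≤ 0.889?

The residuum of the Łukasiewicz t-norm gives the supremum: min(1, 1 − 0.206 + 0.889).
1 − 0.206 + 0.889 = 1.683, so t = min(1, 1.683) = 1.000.
Check: 0.206 ⊗ 1.000 = max(0, 0.206) = 0.206 ≤ 0.889.

1.000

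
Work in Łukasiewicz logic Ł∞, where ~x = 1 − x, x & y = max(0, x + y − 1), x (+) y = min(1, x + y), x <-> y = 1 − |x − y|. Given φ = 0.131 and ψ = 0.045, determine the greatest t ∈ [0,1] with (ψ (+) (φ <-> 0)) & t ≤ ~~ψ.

φ <-> 0 = 1 − |0.131 − 0.000| = 1 − 0.131 = 0.869
ψ (+) (φ <-> 0) = min(1, 0.045 + 0.869) = min(1, 0.914) = 0.914
So the left factor is ψ (+) (φ <-> 0) = 0.914.
~ψ = 1 − 0.045 = 0.955
~~ψ = 1 − 0.955 = 0.045
So the right-hand bound is ~~ψ = 0.045.
The residuum of the Łukasiewicz t-norm gives the supremum: min(1, 1 − 0.914 + 0.045).
1 − 0.914 + 0.045 = 0.131, so t = min(1, 0.131) = 0.131.
Check: 0.914 & 0.131 = max(0, 0.045) = 0.045 ≤ 0.045.

0.131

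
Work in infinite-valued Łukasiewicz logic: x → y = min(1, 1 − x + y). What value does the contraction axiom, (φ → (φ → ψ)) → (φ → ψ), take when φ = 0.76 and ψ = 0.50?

0.76

φ → ψ = min(1, 1 − 0.76 + 0.50) = min(1, 0.74) = 0.74
φ → (φ → ψ) = min(1, 1 − 0.76 + 0.74) = min(1, 0.98) = 0.98
(φ → (φ → ψ)) → (φ → ψ) = min(1, 1 − 0.98 + 0.74) = min(1, 0.76) = 0.76
(The value 0.76 < 1 shows this instance is not satisfied; fails in Ł∞ (the t-norm is not idempotent).)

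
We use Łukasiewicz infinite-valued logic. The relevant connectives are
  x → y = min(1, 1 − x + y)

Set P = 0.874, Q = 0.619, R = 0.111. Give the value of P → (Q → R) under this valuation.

Q → R = min(1, 1 − 0.619 + 0.111) = min(1, 0.492) = 0.492
P → (Q → R) = min(1, 1 − 0.874 + 0.492) = min(1, 0.618) = 0.618

0.618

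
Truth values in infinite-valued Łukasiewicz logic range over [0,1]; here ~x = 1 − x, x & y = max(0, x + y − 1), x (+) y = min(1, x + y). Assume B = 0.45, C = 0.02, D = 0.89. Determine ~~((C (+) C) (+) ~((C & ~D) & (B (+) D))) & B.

0.45

C (+) C = min(1, 0.02 + 0.02) = min(1, 0.04) = 0.04
~D = 1 − 0.89 = 0.11
C & ~D = max(0, 0.02 + 0.11 − 1) = max(0, -0.87) = 0.00
B (+) D = min(1, 0.45 + 0.89) = min(1, 1.34) = 1.00
(C & ~D) & (B (+) D) = max(0, 0.00 + 1.00 − 1) = max(0, 0.00) = 0.00
~((C & ~D) & (B (+) D)) = 1 − 0.00 = 1.00
(C (+) C) (+) ~((C & ~D) & (B (+) D)) = min(1, 0.04 + 1.00) = min(1, 1.04) = 1.00
~((C (+) C) (+) ~((C & ~D) & (B (+) D))) = 1 − 1.00 = 0.00
~~((C (+) C) (+) ~((C & ~D) & (B (+) D))) = 1 − 0.00 = 1.00
~~((C (+) C) (+) ~((C & ~D) & (B (+) D))) & B = max(0, 1.00 + 0.45 − 1) = max(0, 0.45) = 0.45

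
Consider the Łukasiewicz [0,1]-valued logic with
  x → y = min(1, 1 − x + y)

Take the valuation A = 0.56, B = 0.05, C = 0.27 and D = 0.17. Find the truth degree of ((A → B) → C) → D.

A → B = min(1, 1 − 0.56 + 0.05) = min(1, 0.49) = 0.49
(A → B) → C = min(1, 1 − 0.49 + 0.27) = min(1, 0.78) = 0.78
((A → B) → C) → D = min(1, 1 − 0.78 + 0.17) = min(1, 0.39) = 0.39

0.39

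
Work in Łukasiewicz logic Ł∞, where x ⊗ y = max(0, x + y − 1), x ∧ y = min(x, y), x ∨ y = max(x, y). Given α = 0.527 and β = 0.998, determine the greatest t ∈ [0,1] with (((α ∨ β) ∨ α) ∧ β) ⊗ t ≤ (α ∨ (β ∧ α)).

α ∨ β = max(0.527, 0.998) = 0.998
(α ∨ β) ∨ α = max(0.998, 0.527) = 0.998
((α ∨ β) ∨ α) ∧ β = min(0.998, 0.998) = 0.998
So the left factor is ((α ∨ β) ∨ α) ∧ β = 0.998.
β ∧ α = min(0.998, 0.527) = 0.527
α ∨ (β ∧ α) = max(0.527, 0.527) = 0.527
So the right-hand bound is α ∨ (β ∧ α) = 0.527.
The residuum of the Łukasiewicz t-norm gives the supremum: min(1, 1 − 0.998 + 0.527).
1 − 0.998 + 0.527 = 0.529, so t = min(1, 0.529) = 0.529.
Check: 0.998 ⊗ 0.529 = max(0, 0.527) = 0.527 ≤ 0.527.

0.529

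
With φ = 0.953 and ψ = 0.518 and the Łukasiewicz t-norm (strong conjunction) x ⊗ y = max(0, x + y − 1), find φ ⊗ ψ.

φ ⊗ ψ = max(0, 0.953 + 0.518 − 1) = max(0, 0.471) = 0.471
For comparison, the Gödel (minimum) t-norm min(x, y) would give 0.518.

0.471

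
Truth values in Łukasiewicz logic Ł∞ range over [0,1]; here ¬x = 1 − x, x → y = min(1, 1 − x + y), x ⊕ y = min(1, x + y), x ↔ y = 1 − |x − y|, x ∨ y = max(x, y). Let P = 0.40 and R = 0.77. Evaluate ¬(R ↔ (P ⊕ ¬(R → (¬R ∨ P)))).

¬R = 1 − 0.77 = 0.23
¬R ∨ P = max(0.23, 0.40) = 0.40
R → (¬R ∨ P) = min(1, 1 − 0.77 + 0.40) = min(1, 0.63) = 0.63
¬(R → (¬R ∨ P)) = 1 − 0.63 = 0.37
P ⊕ ¬(R → (¬R ∨ P)) = min(1, 0.40 + 0.37) = min(1, 0.77) = 0.77
R ↔ (P ⊕ ¬(R → (¬R ∨ P))) = 1 − |0.77 − 0.77| = 1 − 0.00 = 1.00
¬(R ↔ (P ⊕ ¬(R → (¬R ∨ P)))) = 1 − 1.00 = 0.00

0.00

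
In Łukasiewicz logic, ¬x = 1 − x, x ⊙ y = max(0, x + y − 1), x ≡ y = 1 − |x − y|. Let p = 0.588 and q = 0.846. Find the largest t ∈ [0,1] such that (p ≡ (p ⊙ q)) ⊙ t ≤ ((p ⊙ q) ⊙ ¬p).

p ⊙ q = max(0, 0.588 + 0.846 − 1) = max(0, 0.434) = 0.434
p ≡ (p ⊙ q) = 1 − |0.588 − 0.434| = 1 − 0.154 = 0.846
So the left factor is p ≡ (p ⊙ q) = 0.846.
¬p = 1 − 0.588 = 0.412
(p ⊙ q) ⊙ ¬p = max(0, 0.434 + 0.412 − 1) = max(0, -0.154) = 0.000
So the right-hand bound is (p ⊙ q) ⊙ ¬p = 0.000.
The residuum of the Łukasiewicz t-norm gives the supremum: min(1, 1 − 0.846 + 0.000).
1 − 0.846 + 0.000 = 0.154, so t = min(1, 0.154) = 0.154.
Check: 0.846 ⊙ 0.154 = max(0, 0.000) = 0.000 ≤ 0.000.

0.154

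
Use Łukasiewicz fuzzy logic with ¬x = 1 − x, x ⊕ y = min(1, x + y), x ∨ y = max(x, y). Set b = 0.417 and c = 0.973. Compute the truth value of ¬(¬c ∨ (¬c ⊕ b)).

¬c = 1 − 0.973 = 0.027
¬c ⊕ b = min(1, 0.027 + 0.417) = min(1, 0.444) = 0.444
¬c ∨ (¬c ⊕ b) = max(0.027, 0.444) = 0.444
¬(¬c ∨ (¬c ⊕ b)) = 1 − 0.444 = 0.556

0.556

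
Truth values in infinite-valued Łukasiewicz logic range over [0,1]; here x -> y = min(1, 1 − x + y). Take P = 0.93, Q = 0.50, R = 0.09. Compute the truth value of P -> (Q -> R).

0.66

Q -> R = min(1, 1 − 0.50 + 0.09) = min(1, 0.59) = 0.59
P -> (Q -> R) = min(1, 1 − 0.93 + 0.59) = min(1, 0.66) = 0.66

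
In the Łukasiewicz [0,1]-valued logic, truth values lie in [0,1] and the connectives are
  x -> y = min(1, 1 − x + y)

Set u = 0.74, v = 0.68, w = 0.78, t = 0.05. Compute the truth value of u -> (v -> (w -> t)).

0.85

w -> t = min(1, 1 − 0.78 + 0.05) = min(1, 0.27) = 0.27
v -> (w -> t) = min(1, 1 − 0.68 + 0.27) = min(1, 0.59) = 0.59
u -> (v -> (w -> t)) = min(1, 1 − 0.74 + 0.59) = min(1, 0.85) = 0.85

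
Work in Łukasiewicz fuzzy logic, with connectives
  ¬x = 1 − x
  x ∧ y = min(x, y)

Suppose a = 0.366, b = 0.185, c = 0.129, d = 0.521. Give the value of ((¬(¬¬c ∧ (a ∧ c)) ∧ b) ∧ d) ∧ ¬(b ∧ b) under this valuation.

0.185

¬c = 1 − 0.129 = 0.871
¬¬c = 1 − 0.871 = 0.129
a ∧ c = min(0.366, 0.129) = 0.129
¬¬c ∧ (a ∧ c) = min(0.129, 0.129) = 0.129
¬(¬¬c ∧ (a ∧ c)) = 1 − 0.129 = 0.871
¬(¬¬c ∧ (a ∧ c)) ∧ b = min(0.871, 0.185) = 0.185
(¬(¬¬c ∧ (a ∧ c)) ∧ b) ∧ d = min(0.185, 0.521) = 0.185
b ∧ b = min(0.185, 0.185) = 0.185
¬(b ∧ b) = 1 − 0.185 = 0.815
((¬(¬¬c ∧ (a ∧ c)) ∧ b) ∧ d) ∧ ¬(b ∧ b) = min(0.185, 0.815) = 0.185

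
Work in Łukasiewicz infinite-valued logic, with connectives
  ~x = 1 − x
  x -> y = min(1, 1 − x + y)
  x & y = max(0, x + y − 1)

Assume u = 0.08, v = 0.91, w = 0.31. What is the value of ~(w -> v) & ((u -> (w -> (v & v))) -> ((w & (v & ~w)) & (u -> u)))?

w -> v = min(1, 1 − 0.31 + 0.91) = min(1, 1.60) = 1.00
~(w -> v) = 1 − 1.00 = 0.00
v & v = max(0, 0.91 + 0.91 − 1) = max(0, 0.82) = 0.82
w -> (v & v) = min(1, 1 − 0.31 + 0.82) = min(1, 1.51) = 1.00
u -> (w -> (v & v)) = min(1, 1 − 0.08 + 1.00) = min(1, 1.92) = 1.00
~w = 1 − 0.31 = 0.69
v & ~w = max(0, 0.91 + 0.69 − 1) = max(0, 0.60) = 0.60
w & (v & ~w) = max(0, 0.31 + 0.60 − 1) = max(0, -0.09) = 0.00
u -> u = min(1, 1 − 0.08 + 0.08) = min(1, 1.00) = 1.00
(w & (v & ~w)) & (u -> u) = max(0, 0.00 + 1.00 − 1) = max(0, 0.00) = 0.00
(u -> (w -> (v & v))) -> ((w & (v & ~w)) & (u -> u)) = min(1, 1 − 1.00 + 0.00) = min(1, 0.00) = 0.00
~(w -> v) & ((u -> (w -> (v & v))) -> ((w & (v & ~w)) & (u -> u))) = max(0, 0.00 + 0.00 − 1) = max(0, -1.00) = 0.00

0.00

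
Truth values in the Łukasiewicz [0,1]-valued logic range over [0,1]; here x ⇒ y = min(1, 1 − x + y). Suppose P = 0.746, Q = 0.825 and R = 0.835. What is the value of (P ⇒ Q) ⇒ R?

0.835

P ⇒ Q = min(1, 1 − 0.746 + 0.825) = min(1, 1.079) = 1.000
(P ⇒ Q) ⇒ R = min(1, 1 − 1.000 + 0.835) = min(1, 0.835) = 0.835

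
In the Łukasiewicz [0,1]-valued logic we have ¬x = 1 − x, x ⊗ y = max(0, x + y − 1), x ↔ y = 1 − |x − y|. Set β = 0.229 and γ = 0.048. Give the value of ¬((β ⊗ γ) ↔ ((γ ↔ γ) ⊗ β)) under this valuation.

β ⊗ γ = max(0, 0.229 + 0.048 − 1) = max(0, -0.723) = 0.000
γ ↔ γ = 1 − |0.048 − 0.048| = 1 − 0.000 = 1.000
(γ ↔ γ) ⊗ β = max(0, 1.000 + 0.229 − 1) = max(0, 0.229) = 0.229
(β ⊗ γ) ↔ ((γ ↔ γ) ⊗ β) = 1 − |0.000 − 0.229| = 1 − 0.229 = 0.771
¬((β ⊗ γ) ↔ ((γ ↔ γ) ⊗ β)) = 1 − 0.771 = 0.229

0.229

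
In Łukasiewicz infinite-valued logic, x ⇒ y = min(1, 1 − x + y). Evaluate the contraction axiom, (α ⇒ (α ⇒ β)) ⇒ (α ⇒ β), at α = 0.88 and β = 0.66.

0.88

α ⇒ β = min(1, 1 − 0.88 + 0.66) = min(1, 0.78) = 0.78
α ⇒ (α ⇒ β) = min(1, 1 − 0.88 + 0.78) = min(1, 0.90) = 0.90
(α ⇒ (α ⇒ β)) ⇒ (α ⇒ β) = min(1, 1 − 0.90 + 0.78) = min(1, 0.88) = 0.88
(The value 0.88 < 1 shows this instance is not satisfied; fails in Ł∞ (the t-norm is not idempotent).)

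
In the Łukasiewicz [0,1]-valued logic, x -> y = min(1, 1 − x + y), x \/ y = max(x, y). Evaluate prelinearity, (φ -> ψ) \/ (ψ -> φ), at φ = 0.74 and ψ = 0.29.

φ -> ψ = min(1, 1 − 0.74 + 0.29) = min(1, 0.55) = 0.55
ψ -> φ = min(1, 1 − 0.29 + 0.74) = min(1, 1.45) = 1.00
(φ -> ψ) \/ (ψ -> φ) = max(0.55, 1.00) = 1.00
(As expected: a Ł∞-tautology — holds in every MV-chain.)

1.00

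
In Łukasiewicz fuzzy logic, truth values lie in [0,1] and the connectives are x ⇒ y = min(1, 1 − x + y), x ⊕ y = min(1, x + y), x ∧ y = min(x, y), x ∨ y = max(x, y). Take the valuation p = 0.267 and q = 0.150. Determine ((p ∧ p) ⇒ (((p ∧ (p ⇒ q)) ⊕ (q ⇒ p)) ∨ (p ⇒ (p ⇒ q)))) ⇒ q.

p ∧ p = min(0.267, 0.267) = 0.267
p ⇒ q = min(1, 1 − 0.267 + 0.150) = min(1, 0.883) = 0.883
p ∧ (p ⇒ q) = min(0.267, 0.883) = 0.267
q ⇒ p = min(1, 1 − 0.150 + 0.267) = min(1, 1.117) = 1.000
(p ∧ (p ⇒ q)) ⊕ (q ⇒ p) = min(1, 0.267 + 1.000) = min(1, 1.267) = 1.000
p ⇒ (p ⇒ q) = min(1, 1 − 0.267 + 0.883) = min(1, 1.616) = 1.000
((p ∧ (p ⇒ q)) ⊕ (q ⇒ p)) ∨ (p ⇒ (p ⇒ q)) = max(1.000, 1.000) = 1.000
(p ∧ p) ⇒ (((p ∧ (p ⇒ q)) ⊕ (q ⇒ p)) ∨ (p ⇒ (p ⇒ q))) = min(1, 1 − 0.267 + 1.000) = min(1, 1.733) = 1.000
((p ∧ p) ⇒ (((p ∧ (p ⇒ q)) ⊕ (q ⇒ p)) ∨ (p ⇒ (p ⇒ q)))) ⇒ q = min(1, 1 − 1.000 + 0.150) = min(1, 0.150) = 0.150

0.150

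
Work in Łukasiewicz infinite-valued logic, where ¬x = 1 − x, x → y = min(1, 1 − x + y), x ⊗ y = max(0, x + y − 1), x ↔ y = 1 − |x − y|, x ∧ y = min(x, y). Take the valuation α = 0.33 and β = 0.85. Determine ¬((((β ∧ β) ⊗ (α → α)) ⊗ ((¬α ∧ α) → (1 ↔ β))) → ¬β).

β ∧ β = min(0.85, 0.85) = 0.85
α → α = min(1, 1 − 0.33 + 0.33) = min(1, 1.00) = 1.00
(β ∧ β) ⊗ (α → α) = max(0, 0.85 + 1.00 − 1) = max(0, 0.85) = 0.85
¬α = 1 − 0.33 = 0.67
¬α ∧ α = min(0.67, 0.33) = 0.33
1 ↔ β = 1 − |1.00 − 0.85| = 1 − 0.15 = 0.85
(¬α ∧ α) → (1 ↔ β) = min(1, 1 − 0.33 + 0.85) = min(1, 1.52) = 1.00
((β ∧ β) ⊗ (α → α)) ⊗ ((¬α ∧ α) → (1 ↔ β)) = max(0, 0.85 + 1.00 − 1) = max(0, 0.85) = 0.85
¬β = 1 − 0.85 = 0.15
(((β ∧ β) ⊗ (α → α)) ⊗ ((¬α ∧ α) → (1 ↔ β))) → ¬β = min(1, 1 − 0.85 + 0.15) = min(1, 0.30) = 0.30
¬((((β ∧ β) ⊗ (α → α)) ⊗ ((¬α ∧ α) → (1 ↔ β))) → ¬β) = 1 − 0.30 = 0.70

0.70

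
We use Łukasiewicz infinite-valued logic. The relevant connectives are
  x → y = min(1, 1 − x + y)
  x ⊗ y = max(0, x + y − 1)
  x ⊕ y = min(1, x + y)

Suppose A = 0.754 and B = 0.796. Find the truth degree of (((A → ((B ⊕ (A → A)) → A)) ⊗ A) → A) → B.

A → A = min(1, 1 − 0.754 + 0.754) = min(1, 1.000) = 1.000
B ⊕ (A → A) = min(1, 0.796 + 1.000) = min(1, 1.796) = 1.000
(B ⊕ (A → A)) → A = min(1, 1 − 1.000 + 0.754) = min(1, 0.754) = 0.754
A → ((B ⊕ (A → A)) → A) = min(1, 1 − 0.754 + 0.754) = min(1, 1.000) = 1.000
(A → ((B ⊕ (A → A)) → A)) ⊗ A = max(0, 1.000 + 0.754 − 1) = max(0, 0.754) = 0.754
((A → ((B ⊕ (A → A)) → A)) ⊗ A) → A = min(1, 1 − 0.754 + 0.754) = min(1, 1.000) = 1.000
(((A → ((B ⊕ (A → A)) → A)) ⊗ A) → A) → B = min(1, 1 − 1.000 + 0.796) = min(1, 0.796) = 0.796

0.796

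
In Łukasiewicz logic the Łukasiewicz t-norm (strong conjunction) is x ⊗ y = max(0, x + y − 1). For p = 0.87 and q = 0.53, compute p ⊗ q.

p ⊗ q = max(0, 0.87 + 0.53 − 1) = max(0, 0.40) = 0.40
For comparison, the Gödel (minimum) t-norm min(x, y) would give 0.53.

0.40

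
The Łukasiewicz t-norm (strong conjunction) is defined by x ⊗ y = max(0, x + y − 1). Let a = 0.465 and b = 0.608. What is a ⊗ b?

a ⊗ b = max(0, 0.465 + 0.608 − 1) = max(0, 0.073) = 0.073
For comparison, the Gödel (minimum) t-norm min(x, y) would give 0.465.

0.073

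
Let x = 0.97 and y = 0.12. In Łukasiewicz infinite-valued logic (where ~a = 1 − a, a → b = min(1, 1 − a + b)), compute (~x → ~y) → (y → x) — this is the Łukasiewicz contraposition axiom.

~x = 1 − 0.97 = 0.03
~y = 1 − 0.12 = 0.88
~x → ~y = min(1, 1 − 0.03 + 0.88) = min(1, 1.85) = 1.00
y → x = min(1, 1 − 0.12 + 0.97) = min(1, 1.85) = 1.00
(~x → ~y) → (y → x) = min(1, 1 − 1.00 + 1.00) = min(1, 1.00) = 1.00
(As expected: an axiom of Ł∞, always 1.)

1.00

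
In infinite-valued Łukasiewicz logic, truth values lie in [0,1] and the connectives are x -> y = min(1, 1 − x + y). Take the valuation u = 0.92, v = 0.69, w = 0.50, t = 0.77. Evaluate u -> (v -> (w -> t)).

1.00

w -> t = min(1, 1 − 0.50 + 0.77) = min(1, 1.27) = 1.00
v -> (w -> t) = min(1, 1 − 0.69 + 1.00) = min(1, 1.31) = 1.00
u -> (v -> (w -> t)) = min(1, 1 − 0.92 + 1.00) = min(1, 1.08) = 1.00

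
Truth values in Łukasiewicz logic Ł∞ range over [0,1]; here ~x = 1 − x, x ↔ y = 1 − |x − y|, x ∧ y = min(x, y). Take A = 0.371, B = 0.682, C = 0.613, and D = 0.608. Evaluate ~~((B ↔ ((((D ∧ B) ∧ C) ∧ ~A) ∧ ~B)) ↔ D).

D ∧ B = min(0.608, 0.682) = 0.608
(D ∧ B) ∧ C = min(0.608, 0.613) = 0.608
~A = 1 − 0.371 = 0.629
((D ∧ B) ∧ C) ∧ ~A = min(0.608, 0.629) = 0.608
~B = 1 − 0.682 = 0.318
(((D ∧ B) ∧ C) ∧ ~A) ∧ ~B = min(0.608, 0.318) = 0.318
B ↔ ((((D ∧ B) ∧ C) ∧ ~A) ∧ ~B) = 1 − |0.682 − 0.318| = 1 − 0.364 = 0.636
(B ↔ ((((D ∧ B) ∧ C) ∧ ~A) ∧ ~B)) ↔ D = 1 − |0.636 − 0.608| = 1 − 0.028 = 0.972
~((B ↔ ((((D ∧ B) ∧ C) ∧ ~A) ∧ ~B)) ↔ D) = 1 − 0.972 = 0.028
~~((B ↔ ((((D ∧ B) ∧ C) ∧ ~A) ∧ ~B)) ↔ D) = 1 − 0.028 = 0.972

0.972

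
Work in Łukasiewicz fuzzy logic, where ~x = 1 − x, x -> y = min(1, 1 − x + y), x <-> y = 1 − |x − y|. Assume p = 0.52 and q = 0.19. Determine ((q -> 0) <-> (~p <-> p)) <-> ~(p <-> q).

q -> 0 = min(1, 1 − 0.19 + 0.00) = min(1, 0.81) = 0.81
~p = 1 − 0.52 = 0.48
~p <-> p = 1 − |0.48 − 0.52| = 1 − 0.04 = 0.96
(q -> 0) <-> (~p <-> p) = 1 − |0.81 − 0.96| = 1 − 0.15 = 0.85
p <-> q = 1 − |0.52 − 0.19| = 1 − 0.33 = 0.67
~(p <-> q) = 1 − 0.67 = 0.33
((q -> 0) <-> (~p <-> p)) <-> ~(p <-> q) = 1 − |0.85 − 0.33| = 1 − 0.52 = 0.48

0.48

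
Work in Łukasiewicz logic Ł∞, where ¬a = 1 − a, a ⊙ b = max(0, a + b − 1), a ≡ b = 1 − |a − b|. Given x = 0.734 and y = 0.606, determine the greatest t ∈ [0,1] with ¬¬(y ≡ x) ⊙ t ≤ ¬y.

y ≡ x = 1 − |0.606 − 0.734| = 1 − 0.128 = 0.872
¬(y ≡ x) = 1 − 0.872 = 0.128
¬¬(y ≡ x) = 1 − 0.128 = 0.872
So the left factor is ¬¬(y ≡ x) = 0.872.
¬y = 1 − 0.606 = 0.394
So the right-hand bound is ¬y = 0.394.
The residuum of the Łukasiewicz t-norm gives the supremum: min(1, 1 − 0.872 + 0.394).
1 − 0.872 + 0.394 = 0.522, so t = min(1, 0.522) = 0.522.
Check: 0.872 ⊙ 0.522 = max(0, 0.394) = 0.394 ≤ 0.394.

0.522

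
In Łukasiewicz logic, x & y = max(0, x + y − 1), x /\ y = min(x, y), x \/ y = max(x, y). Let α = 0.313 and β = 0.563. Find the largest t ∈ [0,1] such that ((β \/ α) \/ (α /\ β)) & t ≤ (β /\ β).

1.000

β \/ α = max(0.563, 0.313) = 0.563
α /\ β = min(0.313, 0.563) = 0.313
(β \/ α) \/ (α /\ β) = max(0.563, 0.313) = 0.563
So the left factor is (β \/ α) \/ (α /\ β) = 0.563.
β /\ β = min(0.563, 0.563) = 0.563
So the right-hand bound is β /\ β = 0.563.
The residuum of the Łukasiewicz t-norm gives the supremum: min(1, 1 − 0.563 + 0.563).
1 − 0.563 + 0.563 = 1.000, so t = min(1, 1.000) = 1.000.
Check: 0.563 & 1.000 = max(0, 0.563) = 0.563 ≤ 0.563.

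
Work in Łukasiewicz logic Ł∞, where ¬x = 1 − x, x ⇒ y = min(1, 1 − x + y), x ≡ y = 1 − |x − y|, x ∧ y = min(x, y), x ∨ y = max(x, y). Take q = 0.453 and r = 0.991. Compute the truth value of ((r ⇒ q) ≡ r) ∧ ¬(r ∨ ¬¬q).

r ⇒ q = min(1, 1 − 0.991 + 0.453) = min(1, 0.462) = 0.462
(r ⇒ q) ≡ r = 1 − |0.462 − 0.991| = 1 − 0.529 = 0.471
¬q = 1 − 0.453 = 0.547
¬¬q = 1 − 0.547 = 0.453
r ∨ ¬¬q = max(0.991, 0.453) = 0.991
¬(r ∨ ¬¬q) = 1 − 0.991 = 0.009
((r ⇒ q) ≡ r) ∧ ¬(r ∨ ¬¬q) = min(0.471, 0.009) = 0.009

0.009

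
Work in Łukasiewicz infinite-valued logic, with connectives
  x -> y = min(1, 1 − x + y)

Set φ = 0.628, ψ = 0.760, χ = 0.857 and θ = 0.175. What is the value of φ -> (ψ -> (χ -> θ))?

0.930

χ -> θ = min(1, 1 − 0.857 + 0.175) = min(1, 0.318) = 0.318
ψ -> (χ -> θ) = min(1, 1 − 0.760 + 0.318) = min(1, 0.558) = 0.558
φ -> (ψ -> (χ -> θ)) = min(1, 1 − 0.628 + 0.558) = min(1, 0.930) = 0.930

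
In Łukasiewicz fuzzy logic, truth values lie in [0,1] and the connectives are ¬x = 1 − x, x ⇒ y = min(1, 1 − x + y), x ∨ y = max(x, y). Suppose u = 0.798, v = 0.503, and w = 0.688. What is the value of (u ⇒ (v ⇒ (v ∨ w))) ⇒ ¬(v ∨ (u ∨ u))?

v ∨ w = max(0.503, 0.688) = 0.688
v ⇒ (v ∨ w) = min(1, 1 − 0.503 + 0.688) = min(1, 1.185) = 1.000
u ⇒ (v ⇒ (v ∨ w)) = min(1, 1 − 0.798 + 1.000) = min(1, 1.202) = 1.000
u ∨ u = max(0.798, 0.798) = 0.798
v ∨ (u ∨ u) = max(0.503, 0.798) = 0.798
¬(v ∨ (u ∨ u)) = 1 − 0.798 = 0.202
(u ⇒ (v ⇒ (v ∨ w))) ⇒ ¬(v ∨ (u ∨ u)) = min(1, 1 − 1.000 + 0.202) = min(1, 0.202) = 0.202

0.202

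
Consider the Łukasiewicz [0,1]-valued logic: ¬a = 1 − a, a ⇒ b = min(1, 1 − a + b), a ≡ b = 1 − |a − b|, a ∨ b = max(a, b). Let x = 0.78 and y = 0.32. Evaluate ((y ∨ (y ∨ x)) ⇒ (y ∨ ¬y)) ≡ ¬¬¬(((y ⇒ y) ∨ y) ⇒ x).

y ∨ x = max(0.32, 0.78) = 0.78
y ∨ (y ∨ x) = max(0.32, 0.78) = 0.78
¬y = 1 − 0.32 = 0.68
y ∨ ¬y = max(0.32, 0.68) = 0.68
(y ∨ (y ∨ x)) ⇒ (y ∨ ¬y) = min(1, 1 − 0.78 + 0.68) = min(1, 0.90) = 0.90
y ⇒ y = min(1, 1 − 0.32 + 0.32) = min(1, 1.00) = 1.00
(y ⇒ y) ∨ y = max(1.00, 0.32) = 1.00
((y ⇒ y) ∨ y) ⇒ x = min(1, 1 − 1.00 + 0.78) = min(1, 0.78) = 0.78
¬(((y ⇒ y) ∨ y) ⇒ x) = 1 − 0.78 = 0.22
¬¬(((y ⇒ y) ∨ y) ⇒ x) = 1 − 0.22 = 0.78
¬¬¬(((y ⇒ y) ∨ y) ⇒ x) = 1 − 0.78 = 0.22
((y ∨ (y ∨ x)) ⇒ (y ∨ ¬y)) ≡ ¬¬¬(((y ⇒ y) ∨ y) ⇒ x) = 1 − |0.90 − 0.22| = 1 − 0.68 = 0.32

0.32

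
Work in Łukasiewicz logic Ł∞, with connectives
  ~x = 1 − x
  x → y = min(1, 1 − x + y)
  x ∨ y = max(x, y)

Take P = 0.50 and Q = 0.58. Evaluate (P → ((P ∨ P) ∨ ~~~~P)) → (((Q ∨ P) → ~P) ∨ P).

0.92

P ∨ P = max(0.50, 0.50) = 0.50
~P = 1 − 0.50 = 0.50
~~P = 1 − 0.50 = 0.50
~~~P = 1 − 0.50 = 0.50
~~~~P = 1 − 0.50 = 0.50
(P ∨ P) ∨ ~~~~P = max(0.50, 0.50) = 0.50
P → ((P ∨ P) ∨ ~~~~P) = min(1, 1 − 0.50 + 0.50) = min(1, 1.00) = 1.00
Q ∨ P = max(0.58, 0.50) = 0.58
(Q ∨ P) → ~P = min(1, 1 − 0.58 + 0.50) = min(1, 0.92) = 0.92
((Q ∨ P) → ~P) ∨ P = max(0.92, 0.50) = 0.92
(P → ((P ∨ P) ∨ ~~~~P)) → (((Q ∨ P) → ~P) ∨ P) = min(1, 1 − 1.00 + 0.92) = min(1, 0.92) = 0.92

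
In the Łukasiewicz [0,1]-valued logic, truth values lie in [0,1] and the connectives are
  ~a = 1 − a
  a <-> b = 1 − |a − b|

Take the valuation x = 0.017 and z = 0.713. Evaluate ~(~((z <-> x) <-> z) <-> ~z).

z <-> x = 1 − |0.713 − 0.017| = 1 − 0.696 = 0.304
(z <-> x) <-> z = 1 − |0.304 − 0.713| = 1 − 0.409 = 0.591
~((z <-> x) <-> z) = 1 − 0.591 = 0.409
~z = 1 − 0.713 = 0.287
~((z <-> x) <-> z) <-> ~z = 1 − |0.409 − 0.287| = 1 − 0.122 = 0.878
~(~((z <-> x) <-> z) <-> ~z) = 1 − 0.878 = 0.122

0.122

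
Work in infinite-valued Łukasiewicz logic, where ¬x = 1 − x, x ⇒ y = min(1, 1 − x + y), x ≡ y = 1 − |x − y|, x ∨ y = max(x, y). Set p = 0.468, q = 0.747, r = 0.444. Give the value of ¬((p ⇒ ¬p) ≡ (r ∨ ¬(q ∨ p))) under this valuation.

0.556

¬p = 1 − 0.468 = 0.532
p ⇒ ¬p = min(1, 1 − 0.468 + 0.532) = min(1, 1.064) = 1.000
q ∨ p = max(0.747, 0.468) = 0.747
¬(q ∨ p) = 1 − 0.747 = 0.253
r ∨ ¬(q ∨ p) = max(0.444, 0.253) = 0.444
(p ⇒ ¬p) ≡ (r ∨ ¬(q ∨ p)) = 1 − |1.000 − 0.444| = 1 − 0.556 = 0.444
¬((p ⇒ ¬p) ≡ (r ∨ ¬(q ∨ p))) = 1 − 0.444 = 0.556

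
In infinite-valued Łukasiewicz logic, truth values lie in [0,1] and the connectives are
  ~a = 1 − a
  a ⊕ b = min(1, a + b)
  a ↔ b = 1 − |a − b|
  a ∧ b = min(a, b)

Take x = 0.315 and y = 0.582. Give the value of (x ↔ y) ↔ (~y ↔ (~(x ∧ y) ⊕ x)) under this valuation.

x ↔ y = 1 − |0.315 − 0.582| = 1 − 0.267 = 0.733
~y = 1 − 0.582 = 0.418
x ∧ y = min(0.315, 0.582) = 0.315
~(x ∧ y) = 1 − 0.315 = 0.685
~(x ∧ y) ⊕ x = min(1, 0.685 + 0.315) = min(1, 1.000) = 1.000
~y ↔ (~(x ∧ y) ⊕ x) = 1 − |0.418 − 1.000| = 1 − 0.582 = 0.418
(x ↔ y) ↔ (~y ↔ (~(x ∧ y) ⊕ x)) = 1 − |0.733 − 0.418| = 1 − 0.315 = 0.685

0.685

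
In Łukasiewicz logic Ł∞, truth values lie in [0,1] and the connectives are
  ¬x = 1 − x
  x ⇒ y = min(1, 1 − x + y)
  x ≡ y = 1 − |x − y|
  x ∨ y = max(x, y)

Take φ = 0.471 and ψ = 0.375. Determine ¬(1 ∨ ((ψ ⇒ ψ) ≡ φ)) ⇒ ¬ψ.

1.000

ψ ⇒ ψ = min(1, 1 − 0.375 + 0.375) = min(1, 1.000) = 1.000
(ψ ⇒ ψ) ≡ φ = 1 − |1.000 − 0.471| = 1 − 0.529 = 0.471
1 ∨ ((ψ ⇒ ψ) ≡ φ) = max(1.000, 0.471) = 1.000
¬(1 ∨ ((ψ ⇒ ψ) ≡ φ)) = 1 − 1.000 = 0.000
¬ψ = 1 − 0.375 = 0.625
¬(1 ∨ ((ψ ⇒ ψ) ≡ φ)) ⇒ ¬ψ = min(1, 1 − 0.000 + 0.625) = min(1, 1.625) = 1.000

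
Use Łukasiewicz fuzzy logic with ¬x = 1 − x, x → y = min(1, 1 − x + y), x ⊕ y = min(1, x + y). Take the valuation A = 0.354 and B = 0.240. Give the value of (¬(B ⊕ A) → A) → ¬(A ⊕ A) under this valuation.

0.344

B ⊕ A = min(1, 0.240 + 0.354) = min(1, 0.594) = 0.594
¬(B ⊕ A) = 1 − 0.594 = 0.406
¬(B ⊕ A) → A = min(1, 1 − 0.406 + 0.354) = min(1, 0.948) = 0.948
A ⊕ A = min(1, 0.354 + 0.354) = min(1, 0.708) = 0.708
¬(A ⊕ A) = 1 − 0.708 = 0.292
(¬(B ⊕ A) → A) → ¬(A ⊕ A) = min(1, 1 − 0.948 + 0.292) = min(1, 0.344) = 0.344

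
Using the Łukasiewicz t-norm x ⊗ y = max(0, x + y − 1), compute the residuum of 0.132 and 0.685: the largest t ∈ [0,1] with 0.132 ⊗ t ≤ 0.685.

The residuum of the Łukasiewicz t-norm gives the supremum: min(1, 1 − 0.132 + 0.685).
1 − 0.132 + 0.685 = 1.553, so t = min(1, 1.553) = 1.000.
Check: 0.132 ⊗ 1.000 = max(0, 0.132) = 0.132 ≤ 0.685.

1.000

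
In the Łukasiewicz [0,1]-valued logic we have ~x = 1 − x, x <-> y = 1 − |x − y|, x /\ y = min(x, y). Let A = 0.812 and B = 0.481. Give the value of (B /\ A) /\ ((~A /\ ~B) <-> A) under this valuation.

B /\ A = min(0.481, 0.812) = 0.481
~A = 1 − 0.812 = 0.188
~B = 1 − 0.481 = 0.519
~A /\ ~B = min(0.188, 0.519) = 0.188
(~A /\ ~B) <-> A = 1 − |0.188 − 0.812| = 1 − 0.624 = 0.376
(B /\ A) /\ ((~A /\ ~B) <-> A) = min(0.481, 0.376) = 0.376

0.376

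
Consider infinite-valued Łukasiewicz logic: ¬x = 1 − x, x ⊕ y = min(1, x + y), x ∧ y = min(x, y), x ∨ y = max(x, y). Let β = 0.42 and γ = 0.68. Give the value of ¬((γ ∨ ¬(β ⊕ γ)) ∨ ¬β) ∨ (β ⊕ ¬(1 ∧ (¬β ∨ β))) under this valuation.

0.84

β ⊕ γ = min(1, 0.42 + 0.68) = min(1, 1.10) = 1.00
¬(β ⊕ γ) = 1 − 1.00 = 0.00
γ ∨ ¬(β ⊕ γ) = max(0.68, 0.00) = 0.68
¬β = 1 − 0.42 = 0.58
(γ ∨ ¬(β ⊕ γ)) ∨ ¬β = max(0.68, 0.58) = 0.68
¬((γ ∨ ¬(β ⊕ γ)) ∨ ¬β) = 1 − 0.68 = 0.32
¬β ∨ β = max(0.58, 0.42) = 0.58
1 ∧ (¬β ∨ β) = min(1.00, 0.58) = 0.58
¬(1 ∧ (¬β ∨ β)) = 1 − 0.58 = 0.42
β ⊕ ¬(1 ∧ (¬β ∨ β)) = min(1, 0.42 + 0.42) = min(1, 0.84) = 0.84
¬((γ ∨ ¬(β ⊕ γ)) ∨ ¬β) ∨ (β ⊕ ¬(1 ∧ (¬β ∨ β))) = max(0.32, 0.84) = 0.84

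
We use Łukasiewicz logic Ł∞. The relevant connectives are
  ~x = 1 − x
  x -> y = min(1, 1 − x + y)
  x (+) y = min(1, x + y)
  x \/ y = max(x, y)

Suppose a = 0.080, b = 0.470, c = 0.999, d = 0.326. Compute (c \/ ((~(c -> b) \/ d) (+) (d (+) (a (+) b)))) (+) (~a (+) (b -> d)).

c -> b = min(1, 1 − 0.999 + 0.470) = min(1, 0.471) = 0.471
~(c -> b) = 1 − 0.471 = 0.529
~(c -> b) \/ d = max(0.529, 0.326) = 0.529
a (+) b = min(1, 0.080 + 0.470) = min(1, 0.550) = 0.550
d (+) (a (+) b) = min(1, 0.326 + 0.550) = min(1, 0.876) = 0.876
(~(c -> b) \/ d) (+) (d (+) (a (+) b)) = min(1, 0.529 + 0.876) = min(1, 1.405) = 1.000
c \/ ((~(c -> b) \/ d) (+) (d (+) (a (+) b))) = max(0.999, 1.000) = 1.000
~a = 1 − 0.080 = 0.920
b -> d = min(1, 1 − 0.470 + 0.326) = min(1, 0.856) = 0.856
~a (+) (b -> d) = min(1, 0.920 + 0.856) = min(1, 1.776) = 1.000
(c \/ ((~(c -> b) \/ d) (+) (d (+) (a (+) b)))) (+) (~a (+) (b -> d)) = min(1, 1.000 + 1.000) = min(1, 2.000) = 1.000

1.000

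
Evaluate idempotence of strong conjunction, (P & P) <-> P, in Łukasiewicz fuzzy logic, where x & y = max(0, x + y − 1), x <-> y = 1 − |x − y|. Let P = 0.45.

0.55

P & P = max(0, 0.45 + 0.45 − 1) = max(0, -0.10) = 0.00
(P & P) <-> P = 1 − |0.00 − 0.45| = 1 − 0.45 = 0.55
(The value 0.55 < 1 shows this instance is not satisfied; fails in Ł∞ since a ⊗ a = max(0, 2a−1) ≠ a in general.)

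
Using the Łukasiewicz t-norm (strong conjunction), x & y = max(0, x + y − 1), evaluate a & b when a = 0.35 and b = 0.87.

a & b = max(0, 0.35 + 0.87 − 1) = max(0, 0.22) = 0.22
For comparison, the Gödel (minimum) t-norm min(x, y) would give 0.35.

0.22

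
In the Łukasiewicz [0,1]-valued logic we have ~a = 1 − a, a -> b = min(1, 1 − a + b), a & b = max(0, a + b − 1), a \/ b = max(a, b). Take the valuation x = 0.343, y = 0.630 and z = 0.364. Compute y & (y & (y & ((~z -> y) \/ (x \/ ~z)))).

0.000

~z = 1 − 0.364 = 0.636
~z -> y = min(1, 1 − 0.636 + 0.630) = min(1, 0.994) = 0.994
x \/ ~z = max(0.343, 0.636) = 0.636
(~z -> y) \/ (x \/ ~z) = max(0.994, 0.636) = 0.994
y & ((~z -> y) \/ (x \/ ~z)) = max(0, 0.630 + 0.994 − 1) = max(0, 0.624) = 0.624
y & (y & ((~z -> y) \/ (x \/ ~z))) = max(0, 0.630 + 0.624 − 1) = max(0, 0.254) = 0.254
y & (y & (y & ((~z -> y) \/ (x \/ ~z)))) = max(0, 0.630 + 0.254 − 1) = max(0, -0.116) = 0.000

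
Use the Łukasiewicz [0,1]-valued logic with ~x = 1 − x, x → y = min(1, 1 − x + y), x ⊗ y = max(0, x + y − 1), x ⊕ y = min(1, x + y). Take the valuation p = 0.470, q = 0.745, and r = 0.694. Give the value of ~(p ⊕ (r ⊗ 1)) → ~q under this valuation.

1.000

r ⊗ 1 = max(0, 0.694 + 1.000 − 1) = max(0, 0.694) = 0.694
p ⊕ (r ⊗ 1) = min(1, 0.470 + 0.694) = min(1, 1.164) = 1.000
~(p ⊕ (r ⊗ 1)) = 1 − 1.000 = 0.000
~q = 1 − 0.745 = 0.255
~(p ⊕ (r ⊗ 1)) → ~q = min(1, 1 − 0.000 + 0.255) = min(1, 1.255) = 1.000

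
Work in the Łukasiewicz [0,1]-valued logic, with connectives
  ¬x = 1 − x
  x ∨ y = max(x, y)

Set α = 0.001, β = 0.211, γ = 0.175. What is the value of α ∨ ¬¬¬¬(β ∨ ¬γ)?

0.825

¬γ = 1 − 0.175 = 0.825
β ∨ ¬γ = max(0.211, 0.825) = 0.825
¬(β ∨ ¬γ) = 1 − 0.825 = 0.175
¬¬(β ∨ ¬γ) = 1 − 0.175 = 0.825
¬¬¬(β ∨ ¬γ) = 1 − 0.825 = 0.175
¬¬¬¬(β ∨ ¬γ) = 1 − 0.175 = 0.825
α ∨ ¬¬¬¬(β ∨ ¬γ) = max(0.001, 0.825) = 0.825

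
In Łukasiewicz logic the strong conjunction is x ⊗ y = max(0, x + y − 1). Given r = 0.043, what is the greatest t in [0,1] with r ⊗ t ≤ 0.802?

1.000

The residuum of the Łukasiewicz t-norm gives the supremum: min(1, 1 − 0.043 + 0.802).
1 − 0.043 + 0.802 = 1.759, so t = min(1, 1.759) = 1.000.
Check: 0.043 ⊗ 1.000 = max(0, 0.043) = 0.043 ≤ 0.802.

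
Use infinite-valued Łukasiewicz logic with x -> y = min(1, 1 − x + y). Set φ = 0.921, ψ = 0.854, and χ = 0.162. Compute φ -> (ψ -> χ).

ψ -> χ = min(1, 1 − 0.854 + 0.162) = min(1, 0.308) = 0.308
φ -> (ψ -> χ) = min(1, 1 − 0.921 + 0.308) = min(1, 0.387) = 0.387

0.387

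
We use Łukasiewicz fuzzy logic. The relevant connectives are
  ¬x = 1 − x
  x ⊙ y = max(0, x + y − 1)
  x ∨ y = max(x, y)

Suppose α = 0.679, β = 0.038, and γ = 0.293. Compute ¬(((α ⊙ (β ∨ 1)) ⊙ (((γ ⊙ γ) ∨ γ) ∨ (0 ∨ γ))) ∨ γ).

0.707

β ∨ 1 = max(0.038, 1.000) = 1.000
α ⊙ (β ∨ 1) = max(0, 0.679 + 1.000 − 1) = max(0, 0.679) = 0.679
γ ⊙ γ = max(0, 0.293 + 0.293 − 1) = max(0, -0.414) = 0.000
(γ ⊙ γ) ∨ γ = max(0.000, 0.293) = 0.293
0 ∨ γ = max(0.000, 0.293) = 0.293
((γ ⊙ γ) ∨ γ) ∨ (0 ∨ γ) = max(0.293, 0.293) = 0.293
(α ⊙ (β ∨ 1)) ⊙ (((γ ⊙ γ) ∨ γ) ∨ (0 ∨ γ)) = max(0, 0.679 + 0.293 − 1) = max(0, -0.028) = 0.000
((α ⊙ (β ∨ 1)) ⊙ (((γ ⊙ γ) ∨ γ) ∨ (0 ∨ γ))) ∨ γ = max(0.000, 0.293) = 0.293
¬(((α ⊙ (β ∨ 1)) ⊙ (((γ ⊙ γ) ∨ γ) ∨ (0 ∨ γ))) ∨ γ) = 1 − 0.293 = 0.707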